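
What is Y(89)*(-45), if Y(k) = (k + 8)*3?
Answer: -13095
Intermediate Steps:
Y(k) = 24 + 3*k (Y(k) = (8 + k)*3 = 24 + 3*k)
Y(89)*(-45) = (24 + 3*89)*(-45) = (24 + 267)*(-45) = 291*(-45) = -13095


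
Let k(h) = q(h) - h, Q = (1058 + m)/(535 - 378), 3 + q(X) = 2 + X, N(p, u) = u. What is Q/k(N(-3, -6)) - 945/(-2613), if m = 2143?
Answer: -2738616/136747 ≈ -20.027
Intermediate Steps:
q(X) = -1 + X (q(X) = -3 + (2 + X) = -1 + X)
Q = 3201/157 (Q = (1058 + 2143)/(535 - 378) = 3201/157 ≈ 20.389)
k(h) = -1 (k(h) = (-1 + h) - h = -1)
Q/k(N(-3, -6)) - 945/(-2613) = (3201/157)/(-1) - 945/(-2613) = (3201/157)*(-1) - 945*(-1/2613) = -3201/157 + 315/871 = -2738616/136747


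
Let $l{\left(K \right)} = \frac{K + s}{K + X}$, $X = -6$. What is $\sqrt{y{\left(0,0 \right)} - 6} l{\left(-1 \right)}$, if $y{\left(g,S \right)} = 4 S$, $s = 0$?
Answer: $\frac{i \sqrt{6}}{7} \approx 0.34993 i$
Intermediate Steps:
$l{\left(K \right)} = \frac{K}{-6 + K}$ ($l{\left(K \right)} = \frac{K + 0}{K - 6} = \frac{K}{-6 + K}$)
$\sqrt{y{\left(0,0 \right)} - 6} l{\left(-1 \right)} = \sqrt{4 \cdot 0 - 6} \left(- \frac{1}{-6 - 1}\right) = \sqrt{0 - 6} \left(- \frac{1}{-7}\right) = \sqrt{-6} \left(\left(-1\right) \left(- \frac{1}{7}\right)\right) = i \sqrt{6} \cdot \frac{1}{7} = \frac{i \sqrt{6}}{7}$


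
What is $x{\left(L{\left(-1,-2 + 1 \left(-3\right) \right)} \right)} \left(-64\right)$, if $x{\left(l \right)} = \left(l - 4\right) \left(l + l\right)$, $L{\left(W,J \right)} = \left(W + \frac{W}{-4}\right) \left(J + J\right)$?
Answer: $-3360$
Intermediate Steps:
$L{\left(W,J \right)} = \frac{3 J W}{2}$ ($L{\left(W,J \right)} = \left(W + W \left(- \frac{1}{4}\right)\right) 2 J = \left(W - \frac{W}{4}\right) 2 J = \frac{3 W}{4} \cdot 2 J = \frac{3 J W}{2}$)
$x{\left(l \right)} = 2 l \left(-4 + l\right)$ ($x{\left(l \right)} = \left(-4 + l\right) 2 l = 2 l \left(-4 + l\right)$)
$x{\left(L{\left(-1,-2 + 1 \left(-3\right) \right)} \right)} \left(-64\right) = 2 \cdot \frac{3}{2} \left(-2 + 1 \left(-3\right)\right) \left(-1\right) \left(-4 + \frac{3}{2} \left(-2 + 1 \left(-3\right)\right) \left(-1\right)\right) \left(-64\right) = 2 \cdot \frac{3}{2} \left(-2 - 3\right) \left(-1\right) \left(-4 + \frac{3}{2} \left(-2 - 3\right) \left(-1\right)\right) \left(-64\right) = 2 \cdot \frac{3}{2} \left(-5\right) \left(-1\right) \left(-4 + \frac{3}{2} \left(-5\right) \left(-1\right)\right) \left(-64\right) = 2 \cdot \frac{15}{2} \left(-4 + \frac{15}{2}\right) \left(-64\right) = 2 \cdot \frac{15}{2} \cdot \frac{7}{2} \left(-64\right) = \frac{105}{2} \left(-64\right) = -3360$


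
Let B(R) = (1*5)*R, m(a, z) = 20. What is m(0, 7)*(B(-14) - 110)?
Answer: -3600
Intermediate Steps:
B(R) = 5*R
m(0, 7)*(B(-14) - 110) = 20*(5*(-14) - 110) = 20*(-70 - 110) = 20*(-180) = -3600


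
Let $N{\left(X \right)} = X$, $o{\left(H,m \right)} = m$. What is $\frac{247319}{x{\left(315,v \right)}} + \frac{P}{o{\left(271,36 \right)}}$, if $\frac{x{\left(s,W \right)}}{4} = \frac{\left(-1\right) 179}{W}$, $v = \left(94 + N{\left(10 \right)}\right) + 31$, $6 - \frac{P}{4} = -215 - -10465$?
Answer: $- \frac{307827289}{6444} \approx -47770.0$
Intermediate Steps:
$P = -40976$ ($P = 24 - 4 \left(-215 - -10465\right) = 24 - 4 \left(-215 + 10465\right) = 24 - 41000 = -40976$)
$v = 135$ ($v = \left(94 + 10\right) + 31 = 104 + 31 = 135$)
$x{\left(s,W \right)} = - \frac{716}{W}$ ($x{\left(s,W \right)} = 4 \frac{\left(-1\right) 179}{W} = 4 \left(- \frac{179}{W}\right) = - \frac{716}{W}$)
$\frac{247319}{x{\left(315,v \right)}} + \frac{P}{o{\left(271,36 \right)}} = \frac{247319}{\left(-716\right) \frac{1}{135}} - \frac{40976}{36} = \frac{247319}{\left(-716\right) \frac{1}{135}} - \frac{10244}{9} = \frac{247319}{- \frac{716}{135}} - \frac{10244}{9} = 247319 \left(- \frac{135}{716}\right) - \frac{10244}{9} = - \frac{33388065}{716} - \frac{10244}{9} = - \frac{307827289}{6444}$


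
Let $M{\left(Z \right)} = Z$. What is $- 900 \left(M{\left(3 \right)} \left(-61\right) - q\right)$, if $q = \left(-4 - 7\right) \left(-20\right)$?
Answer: $362700$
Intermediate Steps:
$q = 220$ ($q = \left(-11\right) \left(-20\right) = 220$)
$- 900 \left(M{\left(3 \right)} \left(-61\right) - q\right) = - 900 \left(3 \left(-61\right) - 220\right) = - 900 \left(-183 - 220\right) = \left(-900\right) \left(-403\right) = 362700$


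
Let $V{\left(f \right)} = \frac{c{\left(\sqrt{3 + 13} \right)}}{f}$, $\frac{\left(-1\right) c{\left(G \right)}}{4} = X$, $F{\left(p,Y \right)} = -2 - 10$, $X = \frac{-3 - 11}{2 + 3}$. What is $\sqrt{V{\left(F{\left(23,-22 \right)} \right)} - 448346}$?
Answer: $\frac{2 i \sqrt{25219515}}{15} \approx 669.59 i$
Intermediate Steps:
$X = - \frac{14}{5} \approx -2.8$
$F{\left(p,Y \right)} = -12$ ($F{\left(p,Y \right)} = -2 - 10 = -12$)
$c{\left(G \right)} = \frac{56}{5}$ ($c{\left(G \right)} = \left(-4\right) \left(- \frac{14}{5}\right) = \frac{56}{5}$)
$V{\left(f \right)} = \frac{56}{5 f}$
$\sqrt{V{\left(F{\left(23,-22 \right)} \right)} - 448346} = \sqrt{\frac{56}{5 \left(-12\right)} - 448346} = \sqrt{\frac{56}{5} \left(- \frac{1}{12}\right) - 448346} = \sqrt{- \frac{14}{15} - 448346} = \sqrt{- \frac{6725204}{15}} = \frac{2 i \sqrt{25219515}}{15}$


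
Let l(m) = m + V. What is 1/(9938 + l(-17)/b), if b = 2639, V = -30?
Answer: 2639/26226335 ≈ 0.00010062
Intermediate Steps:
l(m) = -30 + m (l(m) = m - 30 = -30 + m)
1/(9938 + l(-17)/b) = 1/(9938 + (-30 - 17)/2639) = 1/(9938 - 47*1/2639) = 1/(9938 - 47/2639) = 1/(26226335/2639) = 2639/26226335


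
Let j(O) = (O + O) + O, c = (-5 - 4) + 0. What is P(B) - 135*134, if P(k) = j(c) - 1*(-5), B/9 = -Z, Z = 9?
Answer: -18112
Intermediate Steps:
c = -9 (c = -9 + 0 = -9)
j(O) = 3*O (j(O) = 2*O + O = 3*O)
B = -81 (B = 9*(-1*9) = 9*(-9) = -81)
P(k) = -22 (P(k) = 3*(-9) - 1*(-5) = -27 + 5 = -22)
P(B) - 135*134 = -22 - 135*134 = -22 - 18090 = -18112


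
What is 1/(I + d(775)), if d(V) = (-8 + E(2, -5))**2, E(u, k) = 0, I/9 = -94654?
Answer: -1/851822 ≈ -1.1740e-6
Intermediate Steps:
I = -851886 (I = 9*(-94654) = -851886)
d(V) = 64 (d(V) = (-8 + 0)**2 = (-8)**2 = 64)
1/(I + d(775)) = 1/(-851886 + 64) = 1/(-851822) = -1/851822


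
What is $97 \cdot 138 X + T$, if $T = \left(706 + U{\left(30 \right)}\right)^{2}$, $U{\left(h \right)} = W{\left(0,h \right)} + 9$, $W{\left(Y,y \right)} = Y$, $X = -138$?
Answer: $-1336043$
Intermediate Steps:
$U{\left(h \right)} = 9$ ($U{\left(h \right)} = 0 + 9 = 9$)
$T = 511225$ ($T = \left(706 + 9\right)^{2} = 715^{2} = 511225$)
$97 \cdot 138 X + T = 97 \cdot 138 \left(-138\right) + 511225 = 13386 \left(-138\right) + 511225 = -1847268 + 511225 = -1336043$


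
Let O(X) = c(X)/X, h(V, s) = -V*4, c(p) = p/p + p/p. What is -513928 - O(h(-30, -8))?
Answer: -30835681/60 ≈ -5.1393e+5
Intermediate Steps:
c(p) = 2 (c(p) = 1 + 1 = 2)
h(V, s) = -4*V
O(X) = 2/X
-513928 - O(h(-30, -8)) = -513928 - 2/((-4*(-30))) = -513928 - 2/120 = -513928 - 1*1/60 = -513928 - 1/60 = -30835681/60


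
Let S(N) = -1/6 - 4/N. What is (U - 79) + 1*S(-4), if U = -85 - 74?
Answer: -1423/6 ≈ -237.17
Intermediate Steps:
S(N) = -⅙ - 4/N (S(N) = -1*⅙ - 4/N = -⅙ - 4/N)
U = -159
(U - 79) + 1*S(-4) = (-159 - 79) + 1*((⅙)*(-24 - 1*(-4))/(-4)) = -238 + 1*((⅙)*(-¼)*(-24 + 4)) = -238 + 1*((⅙)*(-¼)*(-20)) = -238 + 1*(⅚) = -238 + ⅚ = -1423/6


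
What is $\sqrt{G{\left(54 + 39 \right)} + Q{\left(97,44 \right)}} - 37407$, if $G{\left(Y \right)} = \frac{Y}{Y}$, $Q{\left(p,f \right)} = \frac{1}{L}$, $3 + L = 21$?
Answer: $-37407 + \frac{\sqrt{38}}{6} \approx -37406.0$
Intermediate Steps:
$L = 18$ ($L = -3 + 21 = 18$)
$Q{\left(p,f \right)} = \frac{1}{18}$
$G{\left(Y \right)} = 1$
$\sqrt{G{\left(54 + 39 \right)} + Q{\left(97,44 \right)}} - 37407 = \sqrt{1 + \frac{1}{18}} - 37407 = \sqrt{\frac{19}{18}} - 37407 = \frac{\sqrt{38}}{6} - 37407 = -37407 + \frac{\sqrt{38}}{6}$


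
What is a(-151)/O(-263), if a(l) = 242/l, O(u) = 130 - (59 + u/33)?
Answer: -3993/196753 ≈ -0.020294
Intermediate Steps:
O(u) = 71 - u/33 (O(u) = 130 - (59 + u*(1/33)) = 130 - (59 + u/33) = 130 + (-59 - u/33) = 71 - u/33)
a(-151)/O(-263) = (242/(-151))/(71 - 1/33*(-263)) = (242*(-1/151))/(71 + 263/33) = -242/(151*2606/33) = -242/151*33/2606 = -3993/196753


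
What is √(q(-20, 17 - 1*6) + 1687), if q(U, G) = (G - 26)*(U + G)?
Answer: √1822 ≈ 42.685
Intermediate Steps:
q(U, G) = (-26 + G)*(G + U)
√(q(-20, 17 - 1*6) + 1687) = √(((17 - 1*6)² - 26*(17 - 1*6) - 26*(-20) + (17 - 1*6)*(-20)) + 1687) = √(((17 - 6)² - 26*(17 - 6) + 520 + (17 - 6)*(-20)) + 1687) = √((11² - 26*11 + 520 + 11*(-20)) + 1687) = √((121 - 286 + 520 - 220) + 1687) = √(135 + 1687) = √1822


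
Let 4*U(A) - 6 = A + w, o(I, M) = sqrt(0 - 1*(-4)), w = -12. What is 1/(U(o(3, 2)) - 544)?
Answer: -1/545 ≈ -0.0018349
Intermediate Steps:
o(I, M) = 2 (o(I, M) = sqrt(0 + 4) = sqrt(4) = 2)
U(A) = -3/2 + A/4 (U(A) = 3/2 + (A - 12)/4 = 3/2 + (-12 + A)/4 = 3/2 + (-3 + A/4) = -3/2 + A/4)
1/(U(o(3, 2)) - 544) = 1/((-3/2 + (1/4)*2) - 544) = 1/((-3/2 + 1/2) - 544) = 1/(-1 - 544) = 1/(-545) = -1/545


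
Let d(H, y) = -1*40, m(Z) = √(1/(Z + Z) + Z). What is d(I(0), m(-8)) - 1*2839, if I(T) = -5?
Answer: -2879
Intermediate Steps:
m(Z) = √(Z + 1/(2*Z)) (m(Z) = √(1/(2*Z) + Z) = √(Z + 1/(2*Z)))
d(H, y) = -40
d(I(0), m(-8)) - 1*2839 = -40 - 1*2839 = -40 - 2839 = -2879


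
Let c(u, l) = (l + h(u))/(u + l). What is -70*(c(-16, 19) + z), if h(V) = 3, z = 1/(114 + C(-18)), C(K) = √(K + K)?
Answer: -558145/1086 + 35*I/1086 ≈ -513.95 + 0.032228*I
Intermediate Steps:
C(K) = √2*√K (C(K) = √(2*K) = √2*√K)
z = (114 - 6*I)/13032 (z = 1/(114 + √2*√(-18)) = 1/(114 + √2*(3*I*√2)) = 1/(114 + 6*I) = (114 - 6*I)/13032 ≈ 0.0087477 - 0.00046041*I)
c(u, l) = (3 + l)/(l + u) (c(u, l) = (l + 3)/(u + l) = (3 + l)/(l + u))
-70*(c(-16, 19) + z) = -70*((3 + 19)/(19 - 16) + (19/2172 - I/2172)) = -70*(22/3 + (19/2172 - I/2172)) = -70*(15947/2172 - I/2172) = -558145/1086 + 35*I/1086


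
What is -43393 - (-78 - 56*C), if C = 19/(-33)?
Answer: -1430459/33 ≈ -43347.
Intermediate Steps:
C = -19/33 (C = 19*(-1/33) = -19/33 ≈ -0.57576)
-43393 - (-78 - 56*C) = -43393 - (-78 - 56*(-19/33)) = -43393 - (-78 + 1064/33) = -43393 - 1*(-1510/33) = -43393 + 1510/33 = -1430459/33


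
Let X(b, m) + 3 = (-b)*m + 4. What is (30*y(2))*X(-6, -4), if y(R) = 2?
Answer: -1380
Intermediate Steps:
X(b, m) = 1 - b*m (X(b, m) = -3 + ((-b)*m + 4) = -3 + (-b*m + 4) = -3 + (4 - b*m) = 1 - b*m)
(30*y(2))*X(-6, -4) = (30*2)*(1 - 1*(-6)*(-4)) = 60*(1 - 24) = 60*(-23) = -1380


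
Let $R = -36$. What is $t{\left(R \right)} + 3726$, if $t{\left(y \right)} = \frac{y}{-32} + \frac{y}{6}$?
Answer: $\frac{29769}{8} \approx 3721.1$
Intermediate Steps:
$t{\left(y \right)} = \frac{13 y}{96}$ ($t{\left(y \right)} = y \left(- \frac{1}{32}\right) + y \frac{1}{6} = - \frac{y}{32} + \frac{y}{6} = \frac{13 y}{96}$)
$t{\left(R \right)} + 3726 = \frac{13}{96} \left(-36\right) + 3726 = - \frac{39}{8} + 3726 = \frac{29769}{8}$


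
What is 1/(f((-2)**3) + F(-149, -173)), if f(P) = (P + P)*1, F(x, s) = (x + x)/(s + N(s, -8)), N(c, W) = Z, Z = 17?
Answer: -78/1099 ≈ -0.070974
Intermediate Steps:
N(c, W) = 17
F(x, s) = 2*x/(17 + s) (F(x, s) = (x + x)/(s + 17) = (2*x)/(17 + s) = 2*x/(17 + s))
f(P) = 2*P (f(P) = (2*P)*1 = 2*P)
1/(f((-2)**3) + F(-149, -173)) = 1/(2*(-2)**3 + 2*(-149)/(17 - 173)) = 1/(2*(-8) + 2*(-149)/(-156)) = 1/(-16 + 2*(-149)*(-1/156)) = 1/(-16 + 149/78) = 1/(-1099/78) = -78/1099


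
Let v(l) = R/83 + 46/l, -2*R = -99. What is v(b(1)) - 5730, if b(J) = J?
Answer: -943445/166 ≈ -5683.4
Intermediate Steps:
R = 99/2 (R = -1/2*(-99) = 99/2 ≈ 49.500)
v(l) = 99/166 + 46/l (v(l) = (99/2)/83 + 46/l = (99/2)*(1/83) + 46/l = 99/166 + 46/l)
v(b(1)) - 5730 = (99/166 + 46/1) - 5730 = (99/166 + 46*1) - 5730 = (99/166 + 46) - 5730 = 7735/166 - 5730 = -943445/166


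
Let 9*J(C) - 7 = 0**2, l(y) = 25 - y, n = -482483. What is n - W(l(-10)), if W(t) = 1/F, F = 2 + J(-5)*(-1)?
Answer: -5307322/11 ≈ -4.8248e+5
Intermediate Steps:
J(C) = 7/9 (J(C) = 7/9 + (1/9)*0**2 = 7/9 + (1/9)*0 = 7/9 + 0 = 7/9)
F = 11/9 (F = 2 + (7/9)*(-1) = 2 - 7/9 = 11/9 ≈ 1.2222)
W(t) = 9/11 (W(t) = 1/(11/9) = 9/11)
n - W(l(-10)) = -482483 - 1*9/11 = -482483 - 9/11 = -5307322/11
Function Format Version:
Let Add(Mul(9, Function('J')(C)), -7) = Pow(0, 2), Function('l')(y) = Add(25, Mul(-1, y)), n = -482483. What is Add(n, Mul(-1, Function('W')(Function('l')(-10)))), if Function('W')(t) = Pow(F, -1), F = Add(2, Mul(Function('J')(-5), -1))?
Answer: Rational(-5307322, 11) ≈ -4.8248e+5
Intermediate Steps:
Function('J')(C) = Rational(7, 9) (Function('J')(C) = Add(Rational(7, 9), Mul(Rational(1, 9), Pow(0, 2))) = Add(Rational(7, 9), Mul(Rational(1, 9), 0)) = Add(Rational(7, 9), 0) = Rational(7, 9))
F = Rational(11, 9) (F = Add(2, Mul(Rational(7, 9), -1)) = Add(2, Rational(-7, 9)) = Rational(11, 9) ≈ 1.2222)
Function('W')(t) = Rational(9, 11) (Function('W')(t) = Pow(Rational(11, 9), -1) = Rational(9, 11))
Add(n, Mul(-1, Function('W')(Function('l')(-10)))) = Add(-482483, Mul(-1, Rational(9, 11))) = Add(-482483, Rational(-9, 11)) = Rational(-5307322, 11)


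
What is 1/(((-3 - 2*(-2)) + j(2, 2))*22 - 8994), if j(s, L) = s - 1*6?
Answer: -1/9060 ≈ -0.00011038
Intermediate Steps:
j(s, L) = -6 + s (j(s, L) = s - 6 = -6 + s)
1/(((-3 - 2*(-2)) + j(2, 2))*22 - 8994) = 1/(((-3 - 2*(-2)) + (-6 + 2))*22 - 8994) = 1/(((-3 + 4) - 4)*22 - 8994) = 1/((1 - 4)*22 - 8994) = 1/(-3*22 - 8994) = 1/(-66 - 8994) = 1/(-9060) = -1/9060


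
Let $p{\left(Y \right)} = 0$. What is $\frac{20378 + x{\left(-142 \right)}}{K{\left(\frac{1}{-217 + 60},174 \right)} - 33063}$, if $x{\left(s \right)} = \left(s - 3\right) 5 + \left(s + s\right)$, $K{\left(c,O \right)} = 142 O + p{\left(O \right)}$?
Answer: $- \frac{19369}{8355} \approx -2.3183$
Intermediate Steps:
$K{\left(c,O \right)} = 142 O$ ($K{\left(c,O \right)} = 142 O + 0 = 142 O$)
$x{\left(s \right)} = -15 + 7 s$ ($x{\left(s \right)} = \left(-3 + s\right) 5 + 2 s = \left(-15 + 5 s\right) + 2 s = -15 + 7 s$)
$\frac{20378 + x{\left(-142 \right)}}{K{\left(\frac{1}{-217 + 60},174 \right)} - 33063} = \frac{20378 + \left(-15 + 7 \left(-142\right)\right)}{142 \cdot 174 - 33063} = \frac{20378 - 1009}{24708 - 33063} = \frac{20378 - 1009}{-8355} = 19369 \left(- \frac{1}{8355}\right) = - \frac{19369}{8355}$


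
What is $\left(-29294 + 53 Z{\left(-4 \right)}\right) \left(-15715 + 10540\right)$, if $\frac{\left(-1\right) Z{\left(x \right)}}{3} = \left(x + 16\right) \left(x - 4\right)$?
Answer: $72605250$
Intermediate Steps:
$Z{\left(x \right)} = - 3 \left(-4 + x\right) \left(16 + x\right)$ ($Z{\left(x \right)} = - 3 \left(x + 16\right) \left(x - 4\right) = - 3 \left(16 + x\right) \left(-4 + x\right) = - 3 \left(-4 + x\right) \left(16 + x\right)$)
$\left(-29294 + 53 Z{\left(-4 \right)}\right) \left(-15715 + 10540\right) = \left(-29294 + 53 \left(192 - -144 - 3 \left(-4\right)^{2}\right)\right) \left(-15715 + 10540\right) = \left(-29294 + 53 \left(192 + 144 - 48\right)\right) \left(-5175\right) = \left(-29294 + 53 \cdot 288\right) \left(-5175\right) = \left(-29294 + 15264\right) \left(-5175\right) = \left(-14030\right) \left(-5175\right) = 72605250$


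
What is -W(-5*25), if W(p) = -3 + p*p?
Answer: -15622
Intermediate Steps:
W(p) = -3 + p²
-W(-5*25) = -(-3 + (-5*25)²) = -(-3 + (-125)²) = -(-3 + 15625) = -1*15622 = -15622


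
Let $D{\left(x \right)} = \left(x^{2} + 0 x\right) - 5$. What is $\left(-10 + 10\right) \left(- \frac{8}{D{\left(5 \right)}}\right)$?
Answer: $0$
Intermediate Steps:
$D{\left(x \right)} = -5 + x^{2}$ ($D{\left(x \right)} = \left(x^{2} + 0\right) - 5 = x^{2} - 5 = -5 + x^{2}$)
$\left(-10 + 10\right) \left(- \frac{8}{D{\left(5 \right)}}\right) = \left(-10 + 10\right) \left(- \frac{8}{-5 + 5^{2}}\right) = 0 \left(- \frac{8}{-5 + 25}\right) = 0 \left(- \frac{8}{20}\right) = 0 \left(\left(-8\right) \frac{1}{20}\right) = 0 \left(- \frac{2}{5}\right) = 0$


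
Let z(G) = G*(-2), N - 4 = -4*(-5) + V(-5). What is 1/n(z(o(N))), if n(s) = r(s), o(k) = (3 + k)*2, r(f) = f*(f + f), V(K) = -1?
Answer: 1/21632 ≈ 4.6228e-5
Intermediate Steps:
r(f) = 2*f**2 (r(f) = f*(2*f) = 2*f**2)
N = 23 (N = 4 + (-4*(-5) - 1) = 4 + (20 - 1) = 4 + 19 = 23)
o(k) = 6 + 2*k
z(G) = -2*G
n(s) = 2*s**2
1/n(z(o(N))) = 1/(2*(-2*(6 + 2*23))**2) = 1/(2*(-2*(6 + 46))**2) = 1/(2*(-2*52)**2) = 1/(2*(-104)**2) = 1/(2*10816) = 1/21632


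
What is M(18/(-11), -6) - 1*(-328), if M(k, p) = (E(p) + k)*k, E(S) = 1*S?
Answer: 41200/121 ≈ 340.50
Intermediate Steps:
E(S) = S
M(k, p) = k*(k + p) (M(k, p) = (p + k)*k = (k + p)*k = k*(k + p))
M(18/(-11), -6) - 1*(-328) = (18/(-11))*(18/(-11) - 6) - 1*(-328) = (18*(-1/11))*(18*(-1/11) - 6) + 328 = -18*(-18/11 - 6)/11 + 328 = -18/11*(-84/11) + 328 = 1512/121 + 328 = 41200/121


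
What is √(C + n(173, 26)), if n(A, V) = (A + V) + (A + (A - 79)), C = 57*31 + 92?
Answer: 5*√93 ≈ 48.218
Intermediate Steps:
C = 1859 (C = 1767 + 92 = 1859)
n(A, V) = -79 + V + 3*A (n(A, V) = (A + V) + (A + (-79 + A)) = (A + V) + (-79 + 2*A) = -79 + V + 3*A)
√(C + n(173, 26)) = √(1859 + (-79 + 26 + 3*173)) = √(1859 + (-79 + 26 + 519)) = √(1859 + 466) = √2325 = 5*√93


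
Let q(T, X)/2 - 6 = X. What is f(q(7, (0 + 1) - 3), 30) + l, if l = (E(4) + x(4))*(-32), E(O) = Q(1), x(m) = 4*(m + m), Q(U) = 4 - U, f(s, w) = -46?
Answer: -1166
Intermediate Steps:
q(T, X) = 12 + 2*X
x(m) = 8*m (x(m) = 4*(2*m) = 8*m)
E(O) = 3 (E(O) = 4 - 1*1 = 4 - 1 = 3)
l = -1120 (l = (3 + 8*4)*(-32) = (3 + 32)*(-32) = 35*(-32) = -1120)
f(q(7, (0 + 1) - 3), 30) + l = -46 - 1120 = -1166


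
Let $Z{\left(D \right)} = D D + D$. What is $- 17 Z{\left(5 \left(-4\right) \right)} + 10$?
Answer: $-6450$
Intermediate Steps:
$Z{\left(D \right)} = D + D^{2}$ ($Z{\left(D \right)} = D^{2} + D = D + D^{2}$)
$- 17 Z{\left(5 \left(-4\right) \right)} + 10 = - 17 \cdot 5 \left(-4\right) \left(1 + 5 \left(-4\right)\right) + 10 = - 17 \left(- 20 \left(1 - 20\right)\right) + 10 = - 17 \left(\left(-20\right) \left(-19\right)\right) + 10 = \left(-17\right) 380 + 10 = -6460 + 10 = -6450$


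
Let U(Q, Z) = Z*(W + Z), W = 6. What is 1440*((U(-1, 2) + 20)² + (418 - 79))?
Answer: 2354400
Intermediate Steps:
U(Q, Z) = Z*(6 + Z)
1440*((U(-1, 2) + 20)² + (418 - 79)) = 1440*((2*(6 + 2) + 20)² + (418 - 79)) = 1440*((2*8 + 20)² + 339) = 1440*((16 + 20)² + 339) = 1440*(36² + 339) = 1440*(1296 + 339) = 1440*1635 = 2354400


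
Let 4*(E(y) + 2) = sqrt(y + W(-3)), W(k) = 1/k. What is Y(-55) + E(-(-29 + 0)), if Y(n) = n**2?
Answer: 3023 + sqrt(258)/12 ≈ 3024.3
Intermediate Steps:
E(y) = -2 + sqrt(-1/3 + y)/4 (E(y) = -2 + sqrt(y + 1/(-3))/4 = -2 + sqrt(y - 1/3)/4 = -2 + sqrt(-1/3 + y)/4)
Y(-55) + E(-(-29 + 0)) = (-55)**2 + (-2 + sqrt(-3 + 9*(-(-29 + 0)))/12) = 3025 + (-2 + sqrt(-3 + 9*(-1*(-29)))/12) = 3025 + (-2 + sqrt(-3 + 9*29)/12) = 3025 + (-2 + sqrt(-3 + 261)/12) = 3025 + (-2 + sqrt(258)/12) = 3023 + sqrt(258)/12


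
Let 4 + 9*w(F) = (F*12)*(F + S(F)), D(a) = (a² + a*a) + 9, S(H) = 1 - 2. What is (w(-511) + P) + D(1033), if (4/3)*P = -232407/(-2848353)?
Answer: 84870526902115/34180236 ≈ 2.4830e+6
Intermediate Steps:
S(H) = -1
D(a) = 9 + 2*a² (D(a) = (a² + a²) + 9 = 2*a² + 9 = 9 + 2*a²)
P = 232407/3797804 (P = 3*(-232407/(-2848353))/4 = 3*(-232407*(-1/2848353))/4 = (¾)*(77469/949451) = 232407/3797804 ≈ 0.061195)
w(F) = -4/9 + 4*F*(-1 + F)/3 (w(F) = -4/9 + ((F*12)*(F - 1))/9 = -4/9 + ((12*F)*(-1 + F))/9 = -4/9 + (12*F*(-1 + F))/9 = -4/9 + 4*F*(-1 + F)/3)
(w(-511) + P) + D(1033) = ((-4/9 - 4/3*(-511) + (4/3)*(-511)²) + 232407/3797804) + (9 + 2*1033²) = ((-4/9 + 2044/3 + (4/3)*261121) + 232407/3797804) + (9 + 2*1067089) = ((-4/9 + 2044/3 + 1044484/3) + 232407/3797804) + (9 + 2134178) = (3139580/9 + 232407/3797804) + 2134187 = 11923511573983/34180236 + 2134187 = 84870526902115/34180236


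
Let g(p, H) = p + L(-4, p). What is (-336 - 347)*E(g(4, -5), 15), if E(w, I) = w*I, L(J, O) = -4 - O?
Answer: 40980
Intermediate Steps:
g(p, H) = -4 (g(p, H) = p + (-4 - p) = -4)
E(w, I) = I*w
(-336 - 347)*E(g(4, -5), 15) = (-336 - 347)*(15*(-4)) = -683*(-60) = 40980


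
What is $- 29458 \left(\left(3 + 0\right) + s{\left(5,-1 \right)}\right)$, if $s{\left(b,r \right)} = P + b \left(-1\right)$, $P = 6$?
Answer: $-117832$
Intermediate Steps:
$s{\left(b,r \right)} = 6 - b$ ($s{\left(b,r \right)} = 6 + b \left(-1\right) = 6 - b$)
$- 29458 \left(\left(3 + 0\right) + s{\left(5,-1 \right)}\right) = - 29458 \left(\left(3 + 0\right) + \left(6 - 5\right)\right) = - 29458 \left(3 + \left(6 - 5\right)\right) = - 29458 \left(3 + 1\right) = \left(-29458\right) 4 = -117832$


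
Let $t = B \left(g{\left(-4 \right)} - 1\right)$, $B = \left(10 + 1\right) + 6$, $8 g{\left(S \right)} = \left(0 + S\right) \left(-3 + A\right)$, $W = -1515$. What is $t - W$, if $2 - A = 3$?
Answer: $1532$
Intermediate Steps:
$A = -1$ ($A = 2 - 3 = -1$)
$g{\left(S \right)} = - \frac{S}{2}$ ($g{\left(S \right)} = \frac{\left(0 + S\right) \left(-3 - 1\right)}{8} = \frac{S \left(-4\right)}{8} = \frac{\left(-4\right) S}{8} = - \frac{S}{2}$)
$B = 17$ ($B = 11 + 6 = 17$)
$t = 17$ ($t = 17 \left(\left(- \frac{1}{2}\right) \left(-4\right) - 1\right) = 17 \left(2 - 1\right) = 17 \cdot 1 = 17$)
$t - W = 17 - -1515 = 17 + 1515 = 1532$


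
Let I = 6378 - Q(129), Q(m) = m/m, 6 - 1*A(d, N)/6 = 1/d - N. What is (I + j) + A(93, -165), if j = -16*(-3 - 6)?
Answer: 172575/31 ≈ 5566.9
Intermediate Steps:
A(d, N) = 36 - 6/d + 6*N (A(d, N) = 36 - 6*(1/d - N) = 36 + (-6/d + 6*N) = 36 - 6/d + 6*N)
j = 144 (j = -16*(-9) = 144)
Q(m) = 1
I = 6377 (I = 6378 - 1*1 = 6378 - 1 = 6377)
(I + j) + A(93, -165) = (6377 + 144) + (36 - 6/93 + 6*(-165)) = 6521 + (36 - 6*1/93 - 990) = 6521 + (36 - 2/31 - 990) = 6521 - 29576/31 = 172575/31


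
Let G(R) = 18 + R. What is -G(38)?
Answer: -56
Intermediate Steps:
-G(38) = -(18 + 38) = -1*56 = -56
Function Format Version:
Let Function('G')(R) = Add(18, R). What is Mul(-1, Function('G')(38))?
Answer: -56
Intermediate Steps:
Mul(-1, Function('G')(38)) = Mul(-1, Add(18, 38)) = Mul(-1, 56) = -56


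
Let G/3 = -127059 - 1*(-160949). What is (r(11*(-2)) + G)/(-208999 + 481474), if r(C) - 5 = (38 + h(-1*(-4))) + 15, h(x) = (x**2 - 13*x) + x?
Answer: 14528/38925 ≈ 0.37323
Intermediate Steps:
h(x) = x**2 - 12*x
G = 101670 (G = 3*(-127059 - 1*(-160949)) = 3*(-127059 + 160949) = 3*33890 = 101670)
r(C) = 26 (r(C) = 5 + ((38 + (-1*(-4))*(-12 - 1*(-4))) + 15) = 5 + ((38 + 4*(-12 + 4)) + 15) = 5 + ((38 + 4*(-8)) + 15) = 5 + ((38 - 32) + 15) = 5 + (6 + 15) = 5 + 21 = 26)
(r(11*(-2)) + G)/(-208999 + 481474) = (26 + 101670)/(-208999 + 481474) = 101696/272475 = 101696*(1/272475) = 14528/38925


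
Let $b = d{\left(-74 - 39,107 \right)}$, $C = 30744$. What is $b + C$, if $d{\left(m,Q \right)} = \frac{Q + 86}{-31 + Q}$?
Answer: $\frac{2336737}{76} \approx 30747.0$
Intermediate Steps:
$d{\left(m,Q \right)} = \frac{86 + Q}{-31 + Q}$
$b = \frac{193}{76}$ ($b = \frac{86 + 107}{-31 + 107} = \frac{1}{76} \cdot 193 = \frac{193}{76} \approx 2.5395$)
$b + C = \frac{193}{76} + 30744 = \frac{2336737}{76}$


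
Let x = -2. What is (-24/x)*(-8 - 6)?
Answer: -168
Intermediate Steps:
(-24/x)*(-8 - 6) = (-24/(-2))*(-8 - 6) = -24*(-1)/2*(-14) = -24*(-½)*(-14) = 12*(-14) = -168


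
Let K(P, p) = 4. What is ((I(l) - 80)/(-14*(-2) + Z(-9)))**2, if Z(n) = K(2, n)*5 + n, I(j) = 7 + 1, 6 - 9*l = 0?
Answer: 576/169 ≈ 3.4083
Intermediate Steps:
l = 2/3 (l = 2/3 - 1/9*0 = 2/3 + 0 = 2/3 ≈ 0.66667)
I(j) = 8
Z(n) = 20 + n (Z(n) = 4*5 + n = 20 + n)
((I(l) - 80)/(-14*(-2) + Z(-9)))**2 = ((8 - 80)/(-14*(-2) + (20 - 9)))**2 = (-72/(28 + 11))**2 = (-72/39)**2 = (-72*1/39)**2 = (-24/13)**2 = 576/169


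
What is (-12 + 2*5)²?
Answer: 4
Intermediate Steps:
(-12 + 2*5)² = (-12 + 10)² = (-2)² = 4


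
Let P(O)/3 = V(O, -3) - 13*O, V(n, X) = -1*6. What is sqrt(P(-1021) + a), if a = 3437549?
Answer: 5*sqrt(139094) ≈ 1864.8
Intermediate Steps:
V(n, X) = -6
P(O) = -18 - 39*O (P(O) = 3*(-6 - 13*O) = -18 - 39*O)
sqrt(P(-1021) + a) = sqrt((-18 - 39*(-1021)) + 3437549) = sqrt((-18 + 39819) + 3437549) = sqrt(39801 + 3437549) = sqrt(3477350) = 5*sqrt(139094)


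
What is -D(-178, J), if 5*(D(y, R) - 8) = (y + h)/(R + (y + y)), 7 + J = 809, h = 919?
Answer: -18581/2230 ≈ -8.3323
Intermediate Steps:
J = 802 (J = -7 + 809 = 802)
D(y, R) = 8 + (919 + y)/(5*(R + 2*y)) (D(y, R) = 8 + ((y + 919)/(R + (y + y)))/5 = 8 + ((919 + y)/(R + 2*y))/5 = 8 + (919 + y)/(5*(R + 2*y)))
-D(-178, J) = -(919 + 40*802 + 81*(-178))/(5*(802 + 2*(-178))) = -(919 + 32080 - 14418)/(5*(802 - 356)) = -18581/(5*446) = -1*18581/2230 = -18581/2230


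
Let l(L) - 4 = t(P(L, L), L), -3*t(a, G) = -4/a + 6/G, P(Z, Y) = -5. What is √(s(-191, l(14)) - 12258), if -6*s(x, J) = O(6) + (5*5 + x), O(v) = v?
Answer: I*√110082/3 ≈ 110.6*I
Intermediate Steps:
t(a, G) = -2/G + 4/(3*a) (t(a, G) = -(-4/a + 6/G)/3 = -2/G + 4/(3*a))
l(L) = 56/15 - 2/L (l(L) = 4 + (-2/L + (4/3)/(-5)) = 4 + (-2/L + (4/3)*(-⅕)) = 4 + (-2/L - 4/15) = 4 + (-4/15 - 2/L) = 56/15 - 2/L)
s(x, J) = -31/6 - x/6 (s(x, J) = -(6 + (5*5 + x))/6 = -(6 + (25 + x))/6 = -(31 + x)/6 = -31/6 - x/6)
√(s(-191, l(14)) - 12258) = √((-31/6 - ⅙*(-191)) - 12258) = √((-31/6 + 191/6) - 12258) = √(80/3 - 12258) = √(-36694/3) = I*√110082/3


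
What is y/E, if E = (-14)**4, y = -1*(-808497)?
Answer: 808497/38416 ≈ 21.046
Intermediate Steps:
y = 808497
E = 38416
y/E = 808497/38416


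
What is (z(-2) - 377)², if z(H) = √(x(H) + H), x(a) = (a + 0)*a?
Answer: (377 - √2)² ≈ 1.4106e+5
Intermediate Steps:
x(a) = a² (x(a) = a*a = a²)
z(H) = √(H + H²) (z(H) = √(H² + H) = √(H + H²))
(z(-2) - 377)² = (√(-2*(1 - 2)) - 377)² = (√(-2*(-1)) - 377)² = (√2 - 377)² = (-377 + √2)²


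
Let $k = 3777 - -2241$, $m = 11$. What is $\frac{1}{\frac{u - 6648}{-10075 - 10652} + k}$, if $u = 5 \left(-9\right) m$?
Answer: $\frac{6909}{41580743} \approx 0.00016616$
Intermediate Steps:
$u = -495$ ($u = 5 \left(-9\right) 11 = \left(-45\right) 11 = -495$)
$k = 6018$ ($k = 3777 + 2241 = 6018$)
$\frac{1}{\frac{u - 6648}{-10075 - 10652} + k} = \frac{1}{\frac{-495 - 6648}{-10075 - 10652} + 6018} = \frac{1}{- \frac{7143}{-20727} + 6018} = \frac{1}{\left(-7143\right) \left(- \frac{1}{20727}\right) + 6018} = \frac{1}{\frac{2381}{6909} + 6018} = \frac{1}{\frac{41580743}{6909}} = \frac{6909}{41580743}$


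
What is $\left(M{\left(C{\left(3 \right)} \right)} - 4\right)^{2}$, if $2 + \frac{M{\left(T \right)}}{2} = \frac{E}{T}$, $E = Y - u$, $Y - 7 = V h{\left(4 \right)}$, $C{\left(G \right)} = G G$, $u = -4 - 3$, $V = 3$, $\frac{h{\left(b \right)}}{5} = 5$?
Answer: $\frac{11236}{81} \approx 138.72$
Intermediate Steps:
$h{\left(b \right)} = 25$ ($h{\left(b \right)} = 5 \cdot 5 = 25$)
$u = -7$
$C{\left(G \right)} = G^{2}$
$Y = 82$ ($Y = 7 + 3 \cdot 25 = 7 + 75 = 82$)
$E = 89$ ($E = 82 - -7 = 82 + 7 = 89$)
$M{\left(T \right)} = -4 + \frac{178}{T}$ ($M{\left(T \right)} = -4 + 2 \frac{89}{T} = -4 + \frac{178}{T}$)
$\left(M{\left(C{\left(3 \right)} \right)} - 4\right)^{2} = \left(\left(-4 + \frac{178}{3^{2}}\right) - 4\right)^{2} = \left(\left(-4 + \frac{178}{9}\right) - 4\right)^{2} = \left(\frac{142}{9} - 4\right)^{2} = \left(\frac{106}{9}\right)^{2} = \frac{11236}{81}$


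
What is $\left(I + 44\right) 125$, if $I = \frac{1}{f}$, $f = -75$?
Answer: $\frac{16495}{3} \approx 5498.3$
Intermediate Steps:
$I = - \frac{1}{75}$ ($I = \frac{1}{-75} = - \frac{1}{75} \approx -0.013333$)
$\left(I + 44\right) 125 = \left(- \frac{1}{75} + 44\right) 125 = \frac{3299}{75} \cdot 125 = \frac{16495}{3}$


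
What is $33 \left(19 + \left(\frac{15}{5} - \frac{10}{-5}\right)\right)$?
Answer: $792$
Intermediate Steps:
$33 \left(19 + \left(\frac{15}{5} - \frac{10}{-5}\right)\right) = 33 \left(19 + \left(15 \cdot \frac{1}{5} - -2\right)\right) = 33 \left(19 + \left(3 + 2\right)\right) = 33 \left(19 + 5\right) = 33 \cdot 24 = 792$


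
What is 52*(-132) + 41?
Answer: -6823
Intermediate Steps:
52*(-132) + 41 = -6864 + 41 = -6823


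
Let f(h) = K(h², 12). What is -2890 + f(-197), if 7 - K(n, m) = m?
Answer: -2895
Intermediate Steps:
K(n, m) = 7 - m
f(h) = -5 (f(h) = 7 - 1*12 = 7 - 12 = -5)
-2890 + f(-197) = -2890 - 5 = -2895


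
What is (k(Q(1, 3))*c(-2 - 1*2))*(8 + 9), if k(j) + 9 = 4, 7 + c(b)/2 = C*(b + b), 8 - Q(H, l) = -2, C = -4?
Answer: -4250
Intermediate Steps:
Q(H, l) = 10 (Q(H, l) = 8 - 1*(-2) = 8 + 2 = 10)
c(b) = -14 - 16*b (c(b) = -14 + 2*(-4*(b + b)) = -14 + 2*(-8*b) = -14 - 16*b)
k(j) = -5 (k(j) = -9 + 4 = -5)
(k(Q(1, 3))*c(-2 - 1*2))*(8 + 9) = (-5*(-14 - 16*(-2 - 1*2)))*(8 + 9) = -5*(-14 - 16*(-2 - 2))*17 = -5*(-14 - 16*(-4))*17 = -5*(-14 + 64)*17 = -5*50*17 = -250*17 = -4250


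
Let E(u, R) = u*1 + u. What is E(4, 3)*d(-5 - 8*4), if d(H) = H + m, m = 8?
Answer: -232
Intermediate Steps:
E(u, R) = 2*u (E(u, R) = u + u = 2*u)
d(H) = 8 + H (d(H) = H + 8 = 8 + H)
E(4, 3)*d(-5 - 8*4) = (2*4)*(8 + (-5 - 8*4)) = 8*(8 + (-5 - 4*8)) = 8*(8 + (-5 - 32)) = 8*(8 - 37) = 8*(-29) = -232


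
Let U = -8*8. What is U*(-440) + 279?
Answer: 28439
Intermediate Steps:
U = -64
U*(-440) + 279 = -64*(-440) + 279 = 28160 + 279 = 28439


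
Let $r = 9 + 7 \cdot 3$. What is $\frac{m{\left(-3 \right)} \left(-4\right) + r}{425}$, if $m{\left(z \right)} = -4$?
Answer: $\frac{46}{425} \approx 0.10824$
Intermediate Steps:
$r = 30$ ($r = 9 + 21 = 30$)
$\frac{m{\left(-3 \right)} \left(-4\right) + r}{425} = \frac{\left(-4\right) \left(-4\right) + 30}{425} = \frac{16 + 30}{425} = \frac{1}{425} \cdot 46 = \frac{46}{425}$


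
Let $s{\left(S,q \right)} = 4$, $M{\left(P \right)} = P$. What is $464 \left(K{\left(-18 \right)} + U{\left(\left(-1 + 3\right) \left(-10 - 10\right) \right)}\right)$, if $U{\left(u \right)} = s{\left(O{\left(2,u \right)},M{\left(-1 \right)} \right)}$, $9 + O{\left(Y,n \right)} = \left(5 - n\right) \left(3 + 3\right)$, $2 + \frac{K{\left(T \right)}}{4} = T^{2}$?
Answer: $599488$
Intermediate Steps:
$K{\left(T \right)} = -8 + 4 T^{2}$
$O{\left(Y,n \right)} = 21 - 6 n$ ($O{\left(Y,n \right)} = -9 + \left(5 - n\right) \left(3 + 3\right) = -9 + \left(5 - n\right) 6 = -9 - \left(-30 + 6 n\right) = 21 - 6 n$)
$U{\left(u \right)} = 4$
$464 \left(K{\left(-18 \right)} + U{\left(\left(-1 + 3\right) \left(-10 - 10\right) \right)}\right) = 464 \left(\left(-8 + 4 \left(-18\right)^{2}\right) + 4\right) = 464 \left(\left(-8 + 4 \cdot 324\right) + 4\right) = 464 \left(\left(-8 + 1296\right) + 4\right) = 464 \left(1288 + 4\right) = 464 \cdot 1292 = 599488$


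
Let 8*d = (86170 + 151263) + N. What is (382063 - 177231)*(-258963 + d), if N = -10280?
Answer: -47227883804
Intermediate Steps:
d = 227153/8 (d = ((86170 + 151263) - 10280)/8 = (237433 - 10280)/8 = (1/8)*227153 = 227153/8 ≈ 28394.)
(382063 - 177231)*(-258963 + d) = (382063 - 177231)*(-258963 + 227153/8) = 204832*(-1844551/8) = -47227883804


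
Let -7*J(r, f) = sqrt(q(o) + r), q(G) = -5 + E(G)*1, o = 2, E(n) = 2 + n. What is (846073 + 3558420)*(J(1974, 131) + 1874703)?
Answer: 8257116240579 - 4404493*sqrt(1973)/7 ≈ 8.2571e+12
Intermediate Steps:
q(G) = -3 + G (q(G) = -5 + (2 + G)*1 = -5 + (2 + G) = -3 + G)
J(r, f) = -sqrt(-1 + r)/7 (J(r, f) = -sqrt((-3 + 2) + r)/7 = -sqrt(-1 + r)/7)
(846073 + 3558420)*(J(1974, 131) + 1874703) = (846073 + 3558420)*(-sqrt(-1 + 1974)/7 + 1874703) = 4404493*(-sqrt(1973)/7 + 1874703) = 4404493*(1874703 - sqrt(1973)/7) = 8257116240579 - 4404493*sqrt(1973)/7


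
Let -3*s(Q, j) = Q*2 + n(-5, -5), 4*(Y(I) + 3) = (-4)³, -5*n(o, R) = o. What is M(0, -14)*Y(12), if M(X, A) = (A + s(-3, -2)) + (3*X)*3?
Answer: 703/3 ≈ 234.33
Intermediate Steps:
n(o, R) = -o/5
Y(I) = -19 (Y(I) = -3 + (¼)*(-4)³ = -3 + (¼)*(-64) = -3 - 16 = -19)
s(Q, j) = -⅓ - 2*Q/3 (s(Q, j) = -(Q*2 - ⅕*(-5))/3 = -(2*Q + 1)/3 = -(1 + 2*Q)/3 = -⅓ - 2*Q/3)
M(X, A) = 5/3 + A + 9*X (M(X, A) = (A + (-⅓ - ⅔*(-3))) + (3*X)*3 = (A + (-⅓ + 2)) + 9*X = (A + 5/3) + 9*X = (5/3 + A) + 9*X = 5/3 + A + 9*X)
M(0, -14)*Y(12) = (5/3 - 14 + 9*0)*(-19) = (5/3 - 14 + 0)*(-19) = -37/3*(-19) = 703/3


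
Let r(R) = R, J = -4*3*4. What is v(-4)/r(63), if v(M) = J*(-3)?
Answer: 16/7 ≈ 2.2857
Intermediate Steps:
J = -48 (J = -12*4 = -48)
v(M) = 144 (v(M) = -48*(-3) = 144)
v(-4)/r(63) = 144/63 = 144*(1/63) = 16/7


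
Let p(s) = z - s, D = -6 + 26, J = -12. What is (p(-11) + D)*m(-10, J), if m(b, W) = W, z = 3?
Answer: -408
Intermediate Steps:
D = 20
p(s) = 3 - s
(p(-11) + D)*m(-10, J) = ((3 - 1*(-11)) + 20)*(-12) = ((3 + 11) + 20)*(-12) = (14 + 20)*(-12) = 34*(-12) = -408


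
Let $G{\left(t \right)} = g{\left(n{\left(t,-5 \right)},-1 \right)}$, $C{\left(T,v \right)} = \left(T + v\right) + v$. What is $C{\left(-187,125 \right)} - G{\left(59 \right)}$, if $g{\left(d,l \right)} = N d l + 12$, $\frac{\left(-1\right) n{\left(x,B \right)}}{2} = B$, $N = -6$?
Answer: $-9$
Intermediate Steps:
$n{\left(x,B \right)} = - 2 B$
$g{\left(d,l \right)} = 12 - 6 d l$ ($g{\left(d,l \right)} = - 6 d l + 12 = 12 - 6 d l$)
$C{\left(T,v \right)} = T + 2 v$
$G{\left(t \right)} = 72$ ($G{\left(t \right)} = 12 - 6 \left(\left(-2\right) \left(-5\right)\right) \left(-1\right) = 12 - 60 \left(-1\right) = 12 + 60 = 72$)
$C{\left(-187,125 \right)} - G{\left(59 \right)} = \left(-187 + 2 \cdot 125\right) - 72 = \left(-187 + 250\right) - 72 = 63 - 72 = -9$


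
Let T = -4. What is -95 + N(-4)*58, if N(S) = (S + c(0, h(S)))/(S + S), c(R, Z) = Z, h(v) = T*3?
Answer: 21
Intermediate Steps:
h(v) = -12 (h(v) = -4*3 = -12)
N(S) = (-12 + S)/(2*S) (N(S) = (S - 12)/(S + S) = (-12 + S)/((2*S)) = (-12 + S)*(1/(2*S)) = (-12 + S)/(2*S))
-95 + N(-4)*58 = -95 + ((1/2)*(-12 - 4)/(-4))*58 = -95 + ((1/2)*(-1/4)*(-16))*58 = -95 + 2*58 = -95 + 116 = 21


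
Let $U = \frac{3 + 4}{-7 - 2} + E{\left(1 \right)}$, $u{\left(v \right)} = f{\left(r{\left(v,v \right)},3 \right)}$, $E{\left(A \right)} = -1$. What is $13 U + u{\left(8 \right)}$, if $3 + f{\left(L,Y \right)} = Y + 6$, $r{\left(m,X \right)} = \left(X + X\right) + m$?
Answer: $- \frac{154}{9} \approx -17.111$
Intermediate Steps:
$r{\left(m,X \right)} = m + 2 X$ ($r{\left(m,X \right)} = 2 X + m = m + 2 X$)
$f{\left(L,Y \right)} = 3 + Y$ ($f{\left(L,Y \right)} = -3 + \left(Y + 6\right) = -3 + \left(6 + Y\right) = 3 + Y$)
$u{\left(v \right)} = 6$ ($u{\left(v \right)} = 3 + 3 = 6$)
$U = - \frac{16}{9}$ ($U = \frac{3 + 4}{-7 - 2} - 1 = \frac{7}{-9} - 1 = 7 \left(- \frac{1}{9}\right) - 1 = - \frac{7}{9} - 1 = - \frac{16}{9} \approx -1.7778$)
$13 U + u{\left(8 \right)} = 13 \left(- \frac{16}{9}\right) + 6 = - \frac{208}{9} + 6 = - \frac{154}{9}$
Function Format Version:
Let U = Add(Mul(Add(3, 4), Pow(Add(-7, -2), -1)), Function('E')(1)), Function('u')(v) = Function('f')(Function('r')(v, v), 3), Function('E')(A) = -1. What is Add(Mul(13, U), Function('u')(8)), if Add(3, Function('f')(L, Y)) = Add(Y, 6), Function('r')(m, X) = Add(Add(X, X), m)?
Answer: Rational(-154, 9) ≈ -17.111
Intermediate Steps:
Function('r')(m, X) = Add(m, Mul(2, X)) (Function('r')(m, X) = Add(Mul(2, X), m) = Add(m, Mul(2, X)))
Function('f')(L, Y) = Add(3, Y) (Function('f')(L, Y) = Add(-3, Add(Y, 6)) = Add(-3, Add(6, Y)) = Add(3, Y))
Function('u')(v) = 6 (Function('u')(v) = Add(3, 3) = 6)
U = Rational(-16, 9) (U = Add(Mul(Add(3, 4), Pow(Add(-7, -2), -1)), -1) = Add(Mul(7, Pow(-9, -1)), -1) = Add(Mul(7, Rational(-1, 9)), -1) = Add(Rational(-7, 9), -1) = Rational(-16, 9) ≈ -1.7778)
Add(Mul(13, U), Function('u')(8)) = Add(Mul(13, Rational(-16, 9)), 6) = Add(Rational(-208, 9), 6) = Rational(-154, 9)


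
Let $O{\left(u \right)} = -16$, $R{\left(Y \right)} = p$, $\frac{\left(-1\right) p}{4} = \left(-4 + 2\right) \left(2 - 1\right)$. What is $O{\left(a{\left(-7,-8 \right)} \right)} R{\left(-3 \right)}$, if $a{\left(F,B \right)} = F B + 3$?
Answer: $-128$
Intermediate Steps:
$a{\left(F,B \right)} = 3 + B F$ ($a{\left(F,B \right)} = B F + 3 = 3 + B F$)
$p = 8$ ($p = - 4 \left(-4 + 2\right) \left(2 - 1\right) = - 4 \left(\left(-2\right) 1\right) = \left(-4\right) \left(-2\right) = 8$)
$R{\left(Y \right)} = 8$
$O{\left(a{\left(-7,-8 \right)} \right)} R{\left(-3 \right)} = \left(-16\right) 8 = -128$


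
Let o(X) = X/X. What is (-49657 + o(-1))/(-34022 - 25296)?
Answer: 24828/29659 ≈ 0.83712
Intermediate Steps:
o(X) = 1
(-49657 + o(-1))/(-34022 - 25296) = (-49657 + 1)/(-34022 - 25296) = -49656/(-59318) = -49656*(-1/59318) = 24828/29659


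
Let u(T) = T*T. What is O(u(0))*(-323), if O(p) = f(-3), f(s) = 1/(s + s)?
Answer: 323/6 ≈ 53.833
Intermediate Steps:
f(s) = 1/(2*s)
u(T) = T²
O(p) = -⅙ (O(p) = (½)/(-3) = (½)*(-⅓) = -⅙)
O(u(0))*(-323) = -⅙*(-323) = 323/6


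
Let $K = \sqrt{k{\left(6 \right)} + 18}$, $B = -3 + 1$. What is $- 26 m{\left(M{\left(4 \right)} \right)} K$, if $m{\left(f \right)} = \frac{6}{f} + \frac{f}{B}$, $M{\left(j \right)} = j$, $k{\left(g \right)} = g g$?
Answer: $39 \sqrt{6} \approx 95.53$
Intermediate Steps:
$k{\left(g \right)} = g^{2}$
$B = -2$
$K = 3 \sqrt{6}$ ($K = \sqrt{6^{2} + 18} = \sqrt{36 + 18} = \sqrt{54} = 3 \sqrt{6} \approx 7.3485$)
$m{\left(f \right)} = \frac{6}{f} - \frac{f}{2}$ ($m{\left(f \right)} = \frac{6}{f} + \frac{f}{-2} = \frac{6}{f} + f \left(- \frac{1}{2}\right) = \frac{6}{f} - \frac{f}{2}$)
$- 26 m{\left(M{\left(4 \right)} \right)} K = - 26 \left(\frac{6}{4} - 2\right) 3 \sqrt{6} = - 26 \left(6 \cdot \frac{1}{4} - 2\right) 3 \sqrt{6} = - 26 \left(\frac{3}{2} - 2\right) 3 \sqrt{6} = \left(-26\right) \left(- \frac{1}{2}\right) 3 \sqrt{6} = 13 \cdot 3 \sqrt{6} = 39 \sqrt{6}$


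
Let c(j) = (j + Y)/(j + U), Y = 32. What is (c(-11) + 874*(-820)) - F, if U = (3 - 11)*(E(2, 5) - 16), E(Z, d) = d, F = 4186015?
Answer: -53929642/11 ≈ -4.9027e+6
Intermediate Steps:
U = 88 (U = (3 - 11)*(5 - 16) = -8*(-11) = 88)
c(j) = (32 + j)/(88 + j) (c(j) = (j + 32)/(j + 88) = (32 + j)/(88 + j))
(c(-11) + 874*(-820)) - F = ((32 - 11)/(88 - 11) + 874*(-820)) - 1*4186015 = (21/77 - 716680) - 4186015 = ((1/77)*21 - 716680) - 4186015 = (3/11 - 716680) - 4186015 = -7883477/11 - 4186015 = -53929642/11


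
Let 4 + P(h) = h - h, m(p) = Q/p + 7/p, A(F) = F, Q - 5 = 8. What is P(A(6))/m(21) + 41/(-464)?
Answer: -9949/2320 ≈ -4.2884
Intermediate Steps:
Q = 13 (Q = 5 + 8 = 13)
m(p) = 20/p (m(p) = 13/p + 7/p = 20/p)
P(h) = -4 (P(h) = -4 + (h - h) = -4 + 0 = -4)
P(A(6))/m(21) + 41/(-464) = -4/(20/21) + 41/(-464) = -4/(20*(1/21)) + 41*(-1/464) = -4/20/21 - 41/464 = -4*21/20 - 41/464 = -21/5 - 41/464 = -9949/2320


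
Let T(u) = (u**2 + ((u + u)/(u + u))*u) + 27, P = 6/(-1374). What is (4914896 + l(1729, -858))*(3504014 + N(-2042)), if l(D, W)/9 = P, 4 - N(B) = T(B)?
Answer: -747036657693925/229 ≈ -3.2622e+12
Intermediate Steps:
P = -1/229 (P = 6*(-1/1374) = -1/229 ≈ -0.0043668)
T(u) = 27 + u + u**2 (T(u) = (u**2 + ((2*u)/((2*u)))*u) + 27 = (u**2 + ((2*u)*(1/(2*u)))*u) + 27 = (u**2 + 1*u) + 27 = (u**2 + u) + 27 = (u + u**2) + 27 = 27 + u + u**2)
N(B) = -23 - B - B**2 (N(B) = 4 - (27 + B + B**2) = 4 + (-27 - B - B**2) = -23 - B - B**2)
l(D, W) = -9/229 (l(D, W) = 9*(-1/229) = -9/229)
(4914896 + l(1729, -858))*(3504014 + N(-2042)) = (4914896 - 9/229)*(3504014 + (-23 - 1*(-2042) - 1*(-2042)**2)) = 1125511175*(3504014 + (-23 + 2042 - 1*4169764))/229 = 1125511175*(3504014 + (-23 + 2042 - 4169764))/229 = 1125511175*(3504014 - 4167745)/229 = (1125511175/229)*(-663731) = -747036657693925/229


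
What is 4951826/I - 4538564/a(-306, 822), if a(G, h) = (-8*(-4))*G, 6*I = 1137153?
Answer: 454330945787/927916848 ≈ 489.62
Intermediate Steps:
I = 379051/2 (I = (⅙)*1137153 = 379051/2 ≈ 1.8953e+5)
a(G, h) = 32*G
4951826/I - 4538564/a(-306, 822) = 4951826/(379051/2) - 4538564/(32*(-306)) = 4951826*(2/379051) - 4538564/(-9792) = 9903652/379051 - 4538564*(-1/9792) = 9903652/379051 + 1134641/2448 = 454330945787/927916848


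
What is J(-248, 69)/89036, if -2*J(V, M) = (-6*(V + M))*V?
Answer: 33294/22259 ≈ 1.4958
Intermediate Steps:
J(V, M) = -V*(-6*M - 6*V)/2 (J(V, M) = -(-6*(V + M))*V/2 = -(-6*(M + V))*V/2 = -(-6*M - 6*V)*V/2 = -V*(-6*M - 6*V)/2)
J(-248, 69)/89036 = (3*(-248)*(69 - 248))/89036 = (3*(-248)*(-179))*(1/89036) = 133176*(1/89036) = 33294/22259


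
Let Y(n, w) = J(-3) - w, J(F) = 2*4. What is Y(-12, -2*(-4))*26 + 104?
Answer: 104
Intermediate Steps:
J(F) = 8
Y(n, w) = 8 - w
Y(-12, -2*(-4))*26 + 104 = (8 - (-2)*(-4))*26 + 104 = (8 - 1*8)*26 + 104 = (8 - 8)*26 + 104 = 0*26 + 104 = 0 + 104 = 104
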